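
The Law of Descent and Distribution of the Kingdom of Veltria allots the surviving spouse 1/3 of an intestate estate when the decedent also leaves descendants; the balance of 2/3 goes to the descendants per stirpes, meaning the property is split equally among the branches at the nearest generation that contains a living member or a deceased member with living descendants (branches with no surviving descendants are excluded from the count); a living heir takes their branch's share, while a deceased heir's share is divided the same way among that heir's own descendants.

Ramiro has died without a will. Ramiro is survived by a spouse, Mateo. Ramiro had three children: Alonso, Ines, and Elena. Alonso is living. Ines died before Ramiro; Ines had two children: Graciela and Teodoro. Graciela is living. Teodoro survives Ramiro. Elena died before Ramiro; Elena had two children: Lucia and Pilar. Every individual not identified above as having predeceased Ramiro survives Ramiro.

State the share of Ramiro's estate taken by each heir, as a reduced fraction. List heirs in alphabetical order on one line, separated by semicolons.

Mateo, as surviving spouse, takes 1/3.
The remaining 2/3 passes to Ramiro's descendants per stirpes.
The 2/3 is divided into 3 equal shares of 2/9 among Alonso, Ines, Elena.
Alonso is living and takes 2/9.
Ines predeceased; the 2/9 allotted to Ines's branch passes to Ines's issue by representation.
The 2/9 is divided into 2 equal shares of 1/9 among Graciela, Teodoro.
Graciela is living and takes 1/9.
Teodoro is living and takes 1/9.
Elena predeceased; the 2/9 allotted to Elena's branch passes to Elena's issue by representation.
The 2/9 is divided into 2 equal shares of 1/9 among Lucia, Pilar.
Lucia is living and takes 1/9.
Pilar is living and takes 1/9.

Alonso 2/9; Graciela 1/9; Lucia 1/9; Mateo 1/3; Pilar 1/9; Teodoro 1/9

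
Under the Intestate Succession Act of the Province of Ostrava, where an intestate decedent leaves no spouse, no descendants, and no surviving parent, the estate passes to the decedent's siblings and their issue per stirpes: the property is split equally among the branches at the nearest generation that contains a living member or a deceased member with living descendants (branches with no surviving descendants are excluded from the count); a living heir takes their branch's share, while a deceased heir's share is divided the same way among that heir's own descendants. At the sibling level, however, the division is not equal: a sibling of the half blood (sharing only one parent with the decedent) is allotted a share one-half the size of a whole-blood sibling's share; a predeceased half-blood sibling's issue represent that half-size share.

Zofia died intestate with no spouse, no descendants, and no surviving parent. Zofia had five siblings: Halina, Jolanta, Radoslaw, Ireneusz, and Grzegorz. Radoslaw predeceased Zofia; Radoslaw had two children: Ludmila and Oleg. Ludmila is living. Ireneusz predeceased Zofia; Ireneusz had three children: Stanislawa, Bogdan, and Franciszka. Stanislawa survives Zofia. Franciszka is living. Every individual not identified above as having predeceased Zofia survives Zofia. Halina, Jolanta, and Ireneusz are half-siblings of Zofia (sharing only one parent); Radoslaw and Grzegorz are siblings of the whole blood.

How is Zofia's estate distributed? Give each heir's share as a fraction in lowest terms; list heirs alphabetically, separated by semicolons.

Bogdan 1/21; Franciszka 1/21; Grzegorz 2/7; Halina 1/7; Jolanta 1/7; Ludmila 1/7; Oleg 1/7; Stanislawa 1/21

No spouse, descendants, or parent survives, so the estate passes to Zofia's siblings per stirpes.
Half-blood siblings count for one-half the weight of whole-blood siblings at the initial division.
Dividing 1 in proportion to weights (total weight 7/2): Halina (weight 1/2) → 1/7; Jolanta (weight 1/2) → 1/7; Radoslaw (weight 1) → 2/7; Ireneusz (weight 1/2) → 1/7; Grzegorz (weight 1) → 2/7.
Halina is living and takes 1/7.
Jolanta is living and takes 1/7.
Radoslaw predeceased; the 2/7 allotted to Radoslaw's branch passes to Radoslaw's issue by representation.
The 2/7 is divided into 2 equal shares of 1/7 among Ludmila, Oleg.
Ludmila is living and takes 1/7.
Oleg is living and takes 1/7.
Ireneusz predeceased; the 1/7 allotted to Ireneusz's branch passes to Ireneusz's issue by representation.
The 1/7 is divided into 3 equal shares of 1/21 among Stanislawa, Bogdan, Franciszka.
Stanislawa is living and takes 1/21.
Bogdan is living and takes 1/21.
Franciszka is living and takes 1/21.
Grzegorz is living and takes 2/7.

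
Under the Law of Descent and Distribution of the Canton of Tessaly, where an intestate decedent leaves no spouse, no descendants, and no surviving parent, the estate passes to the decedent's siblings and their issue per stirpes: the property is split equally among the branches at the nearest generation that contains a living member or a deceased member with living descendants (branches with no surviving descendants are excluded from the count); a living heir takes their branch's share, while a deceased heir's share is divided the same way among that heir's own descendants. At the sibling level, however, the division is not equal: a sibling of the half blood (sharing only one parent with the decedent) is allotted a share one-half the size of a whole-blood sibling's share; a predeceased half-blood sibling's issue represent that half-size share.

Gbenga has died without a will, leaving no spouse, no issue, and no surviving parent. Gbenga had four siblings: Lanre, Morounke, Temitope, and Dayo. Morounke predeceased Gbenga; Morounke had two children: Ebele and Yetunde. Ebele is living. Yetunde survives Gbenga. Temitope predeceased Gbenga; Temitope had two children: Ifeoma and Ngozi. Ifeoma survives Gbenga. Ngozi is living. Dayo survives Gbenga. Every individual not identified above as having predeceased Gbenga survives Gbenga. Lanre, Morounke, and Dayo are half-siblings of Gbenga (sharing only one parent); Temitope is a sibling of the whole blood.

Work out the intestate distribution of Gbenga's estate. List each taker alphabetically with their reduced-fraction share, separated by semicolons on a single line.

Dayo 1/5; Ebele 1/10; Ifeoma 1/5; Lanre 1/5; Ngozi 1/5; Yetunde 1/10

No spouse, descendants, or parent survives, so the estate passes to Gbenga's siblings per stirpes.
Half-blood siblings count for one-half the weight of whole-blood siblings at the initial division.
Dividing 1 in proportion to weights (total weight 5/2): Lanre (weight 1/2) → 1/5; Morounke (weight 1/2) → 1/5; Temitope (weight 1) → 2/5; Dayo (weight 1/2) → 1/5.
Lanre is living and takes 1/5.
Morounke predeceased; the 1/5 allotted to Morounke's branch passes to Morounke's issue by representation.
The 1/5 is divided into 2 equal shares of 1/10 among Ebele, Yetunde.
Ebele is living and takes 1/10.
Yetunde is living and takes 1/10.
Temitope predeceased; the 2/5 allotted to Temitope's branch passes to Temitope's issue by representation.
The 2/5 is divided into 2 equal shares of 1/5 among Ifeoma, Ngozi.
Ifeoma is living and takes 1/5.
Ngozi is living and takes 1/5.
Dayo is living and takes 1/5.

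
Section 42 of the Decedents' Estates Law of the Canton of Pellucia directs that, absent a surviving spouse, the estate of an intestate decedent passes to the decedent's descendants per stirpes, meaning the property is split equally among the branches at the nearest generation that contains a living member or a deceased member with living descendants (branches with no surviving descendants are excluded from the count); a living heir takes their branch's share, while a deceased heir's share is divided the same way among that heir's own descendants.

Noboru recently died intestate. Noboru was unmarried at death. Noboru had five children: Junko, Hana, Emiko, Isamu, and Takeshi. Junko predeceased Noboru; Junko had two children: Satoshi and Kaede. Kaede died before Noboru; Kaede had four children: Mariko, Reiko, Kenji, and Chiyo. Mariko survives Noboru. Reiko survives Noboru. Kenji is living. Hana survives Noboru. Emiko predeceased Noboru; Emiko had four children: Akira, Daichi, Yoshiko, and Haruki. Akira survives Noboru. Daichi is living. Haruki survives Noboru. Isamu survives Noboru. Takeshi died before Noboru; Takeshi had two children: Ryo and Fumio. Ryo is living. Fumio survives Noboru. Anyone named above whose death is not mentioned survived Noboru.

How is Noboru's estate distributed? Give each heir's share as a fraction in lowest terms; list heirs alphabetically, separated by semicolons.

There is no surviving spouse, so the entire estate passes to Noboru's descendants per stirpes.
The estate is divided into 5 equal shares of 1/5 among Junko, Hana, Emiko, Isamu, Takeshi.
Junko predeceased; the 1/5 allotted to Junko's branch passes to Junko's issue by representation.
The 1/5 is divided into 2 equal shares of 1/10 among Satoshi, Kaede.
Satoshi is living and takes 1/10.
Kaede predeceased; the 1/10 allotted to Kaede's branch passes to Kaede's issue by representation.
The 1/10 is divided into 4 equal shares of 1/40 among Mariko, Reiko, Kenji, Chiyo.
Mariko is living and takes 1/40.
Reiko is living and takes 1/40.
Kenji is living and takes 1/40.
Chiyo is living and takes 1/40.
Hana is living and takes 1/5.
Emiko predeceased; the 1/5 allotted to Emiko's branch passes to Emiko's issue by representation.
The 1/5 is divided into 4 equal shares of 1/20 among Akira, Daichi, Yoshiko, Haruki.
Akira is living and takes 1/20.
Daichi is living and takes 1/20.
Yoshiko is living and takes 1/20.
Haruki is living and takes 1/20.
Isamu is living and takes 1/5.
Takeshi predeceased; the 1/5 allotted to Takeshi's branch passes to Takeshi's issue by representation.
The 1/5 is divided into 2 equal shares of 1/10 among Ryo, Fumio.
Ryo is living and takes 1/10.
Fumio is living and takes 1/10.

Akira 1/20; Chiyo 1/40; Daichi 1/20; Fumio 1/10; Hana 1/5; Haruki 1/20; Isamu 1/5; Kenji 1/40; Mariko 1/40; Reiko 1/40; Ryo 1/10; Satoshi 1/10; Yoshiko 1/20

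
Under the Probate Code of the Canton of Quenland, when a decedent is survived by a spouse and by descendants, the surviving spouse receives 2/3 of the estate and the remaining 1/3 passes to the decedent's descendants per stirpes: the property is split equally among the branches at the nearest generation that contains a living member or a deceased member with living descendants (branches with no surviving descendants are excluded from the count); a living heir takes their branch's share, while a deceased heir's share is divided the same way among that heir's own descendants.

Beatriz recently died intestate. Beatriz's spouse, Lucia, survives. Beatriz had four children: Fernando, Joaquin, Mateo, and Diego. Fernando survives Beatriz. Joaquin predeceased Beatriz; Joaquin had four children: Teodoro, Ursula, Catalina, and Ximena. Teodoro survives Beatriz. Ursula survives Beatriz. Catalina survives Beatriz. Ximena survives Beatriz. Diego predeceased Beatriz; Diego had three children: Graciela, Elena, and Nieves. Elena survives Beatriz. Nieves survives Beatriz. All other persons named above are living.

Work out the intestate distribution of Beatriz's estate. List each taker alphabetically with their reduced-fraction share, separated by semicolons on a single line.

Lucia, as surviving spouse, takes 2/3.
The remaining 1/3 passes to Beatriz's descendants per stirpes.
The 1/3 is divided into 4 equal shares of 1/12 among Fernando, Joaquin, Mateo, Diego.
Fernando is living and takes 1/12.
Joaquin predeceased; the 1/12 allotted to Joaquin's branch passes to Joaquin's issue by representation.
The 1/12 is divided into 4 equal shares of 1/48 among Teodoro, Ursula, Catalina, Ximena.
Teodoro is living and takes 1/48.
Ursula is living and takes 1/48.
Catalina is living and takes 1/48.
Ximena is living and takes 1/48.
Mateo is living and takes 1/12.
Diego predeceased; the 1/12 allotted to Diego's branch passes to Diego's issue by representation.
The 1/12 is divided into 3 equal shares of 1/36 among Graciela, Elena, Nieves.
Graciela is living and takes 1/36.
Elena is living and takes 1/36.
Nieves is living and takes 1/36.

Catalina 1/48; Elena 1/36; Fernando 1/12; Graciela 1/36; Lucia 2/3; Mateo 1/12; Nieves 1/36; Teodoro 1/48; Ursula 1/48; Ximena 1/48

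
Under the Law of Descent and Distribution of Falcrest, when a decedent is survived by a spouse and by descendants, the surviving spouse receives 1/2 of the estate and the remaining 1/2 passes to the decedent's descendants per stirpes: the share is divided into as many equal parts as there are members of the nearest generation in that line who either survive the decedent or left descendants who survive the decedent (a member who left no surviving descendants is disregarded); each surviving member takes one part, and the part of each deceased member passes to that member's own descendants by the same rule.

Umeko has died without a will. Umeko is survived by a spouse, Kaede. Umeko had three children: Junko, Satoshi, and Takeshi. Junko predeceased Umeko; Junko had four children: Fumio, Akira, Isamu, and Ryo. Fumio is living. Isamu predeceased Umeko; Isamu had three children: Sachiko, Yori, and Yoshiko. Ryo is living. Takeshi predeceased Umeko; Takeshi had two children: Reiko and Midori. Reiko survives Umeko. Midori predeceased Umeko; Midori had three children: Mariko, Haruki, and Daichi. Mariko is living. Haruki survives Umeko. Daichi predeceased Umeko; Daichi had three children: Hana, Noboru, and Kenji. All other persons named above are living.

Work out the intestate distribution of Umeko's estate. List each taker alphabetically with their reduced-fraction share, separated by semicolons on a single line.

Kaede, as surviving spouse, takes 1/2.
The remaining 1/2 passes to Umeko's descendants per stirpes.
The 1/2 is divided into 3 equal shares of 1/6 among Junko, Satoshi, Takeshi.
Junko predeceased; the 1/6 allotted to Junko's branch passes to Junko's issue by representation.
The 1/6 is divided into 4 equal shares of 1/24 among Fumio, Akira, Isamu, Ryo.
Fumio is living and takes 1/24.
Akira is living and takes 1/24.
Isamu predeceased; the 1/24 allotted to Isamu's branch passes to Isamu's issue by representation.
The 1/24 is divided into 3 equal shares of 1/72 among Sachiko, Yori, Yoshiko.
Sachiko is living and takes 1/72.
Yori is living and takes 1/72.
Yoshiko is living and takes 1/72.
Ryo is living and takes 1/24.
Satoshi is living and takes 1/6.
Takeshi predeceased; the 1/6 allotted to Takeshi's branch passes to Takeshi's issue by representation.
The 1/6 is divided into 2 equal shares of 1/12 among Reiko, Midori.
Reiko is living and takes 1/12.
Midori predeceased; the 1/12 allotted to Midori's branch passes to Midori's issue by representation.
The 1/12 is divided into 3 equal shares of 1/36 among Mariko, Haruki, Daichi.
Mariko is living and takes 1/36.
Haruki is living and takes 1/36.
Daichi predeceased; the 1/36 allotted to Daichi's branch passes to Daichi's issue by representation.
The 1/36 is divided into 3 equal shares of 1/108 among Hana, Noboru, Kenji.
Hana is living and takes 1/108.
Noboru is living and takes 1/108.
Kenji is living and takes 1/108.

Akira 1/24; Fumio 1/24; Hana 1/108; Haruki 1/36; Kaede 1/2; Kenji 1/108; Mariko 1/36; Noboru 1/108; Reiko 1/12; Ryo 1/24; Sachiko 1/72; Satoshi 1/6; Yori 1/72; Yoshiko 1/72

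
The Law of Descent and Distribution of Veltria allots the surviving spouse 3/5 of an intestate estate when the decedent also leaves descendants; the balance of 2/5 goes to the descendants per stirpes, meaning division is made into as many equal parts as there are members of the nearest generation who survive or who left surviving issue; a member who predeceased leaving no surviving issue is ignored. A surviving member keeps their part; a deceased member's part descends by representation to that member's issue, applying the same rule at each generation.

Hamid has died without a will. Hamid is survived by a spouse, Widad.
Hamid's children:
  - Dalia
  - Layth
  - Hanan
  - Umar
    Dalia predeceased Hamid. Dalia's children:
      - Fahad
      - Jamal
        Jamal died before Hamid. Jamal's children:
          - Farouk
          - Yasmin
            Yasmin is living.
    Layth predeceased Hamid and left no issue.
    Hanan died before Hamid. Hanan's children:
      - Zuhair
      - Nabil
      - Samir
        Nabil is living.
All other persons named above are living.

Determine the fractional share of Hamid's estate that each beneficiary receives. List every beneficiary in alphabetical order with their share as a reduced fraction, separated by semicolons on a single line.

Fahad 1/15; Farouk 1/30; Nabil 2/45; Samir 2/45; Umar 2/15; Widad 3/5; Yasmin 1/30; Zuhair 2/45

Widad, as surviving spouse, takes 3/5.
The remaining 2/5 passes to Hamid's descendants per stirpes.
Layth left no surviving issue, so that branch lapses and is disregarded.
The 2/5 is divided into 3 equal shares of 2/15 among Dalia, Hanan, Umar.
Dalia predeceased; the 2/15 allotted to Dalia's branch passes to Dalia's issue by representation.
The 2/15 is divided into 2 equal shares of 1/15 among Fahad, Jamal.
Fahad is living and takes 1/15.
Jamal predeceased; the 1/15 allotted to Jamal's branch passes to Jamal's issue by representation.
The 1/15 is divided into 2 equal shares of 1/30 among Farouk, Yasmin.
Farouk is living and takes 1/30.
Yasmin is living and takes 1/30.
Hanan predeceased; the 2/15 allotted to Hanan's branch passes to Hanan's issue by representation.
The 2/15 is divided into 3 equal shares of 2/45 among Zuhair, Nabil, Samir.
Zuhair is living and takes 2/45.
Nabil is living and takes 2/45.
Samir is living and takes 2/45.
Umar is living and takes 2/15.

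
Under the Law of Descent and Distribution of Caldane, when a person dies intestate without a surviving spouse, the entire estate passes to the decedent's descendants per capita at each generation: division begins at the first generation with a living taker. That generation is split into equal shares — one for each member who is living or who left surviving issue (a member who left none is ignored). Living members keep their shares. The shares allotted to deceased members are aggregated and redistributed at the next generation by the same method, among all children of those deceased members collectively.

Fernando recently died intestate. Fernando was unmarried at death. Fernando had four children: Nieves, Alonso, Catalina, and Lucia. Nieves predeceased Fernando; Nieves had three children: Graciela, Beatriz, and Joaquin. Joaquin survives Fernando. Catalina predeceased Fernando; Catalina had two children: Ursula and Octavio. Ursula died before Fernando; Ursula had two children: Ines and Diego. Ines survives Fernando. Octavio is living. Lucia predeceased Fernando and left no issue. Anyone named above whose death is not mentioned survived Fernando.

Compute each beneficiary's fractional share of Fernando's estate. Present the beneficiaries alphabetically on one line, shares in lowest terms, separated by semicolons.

Alonso 1/3; Beatriz 2/15; Diego 1/15; Graciela 2/15; Ines 1/15; Joaquin 2/15; Octavio 2/15

There is no surviving spouse, so the entire estate passes to Fernando's descendants per capita at each generation.
At generation 1 (Nieves, Alonso, Catalina) there are 3 shares of (1)/3 = 1/3 each.
Living: Alonso — each takes 1/3.
Deceased: Nieves and Catalina. Their combined 2/3 is pooled and carried to generation 2.
At generation 2 (Graciela, Beatriz, Joaquin, Ursula, Octavio) there are 5 shares of (2/3)/5 = 2/15 each.
Living: Graciela, Beatriz, Joaquin, and Octavio — each takes 2/15.
Deceased: Ursula. That 2/15 share is carried to generation 3.
At generation 3 (Ines, Diego) there are 2 shares of (2/15)/2 = 1/15 each.
Living: Ines and Diego — each takes 1/15.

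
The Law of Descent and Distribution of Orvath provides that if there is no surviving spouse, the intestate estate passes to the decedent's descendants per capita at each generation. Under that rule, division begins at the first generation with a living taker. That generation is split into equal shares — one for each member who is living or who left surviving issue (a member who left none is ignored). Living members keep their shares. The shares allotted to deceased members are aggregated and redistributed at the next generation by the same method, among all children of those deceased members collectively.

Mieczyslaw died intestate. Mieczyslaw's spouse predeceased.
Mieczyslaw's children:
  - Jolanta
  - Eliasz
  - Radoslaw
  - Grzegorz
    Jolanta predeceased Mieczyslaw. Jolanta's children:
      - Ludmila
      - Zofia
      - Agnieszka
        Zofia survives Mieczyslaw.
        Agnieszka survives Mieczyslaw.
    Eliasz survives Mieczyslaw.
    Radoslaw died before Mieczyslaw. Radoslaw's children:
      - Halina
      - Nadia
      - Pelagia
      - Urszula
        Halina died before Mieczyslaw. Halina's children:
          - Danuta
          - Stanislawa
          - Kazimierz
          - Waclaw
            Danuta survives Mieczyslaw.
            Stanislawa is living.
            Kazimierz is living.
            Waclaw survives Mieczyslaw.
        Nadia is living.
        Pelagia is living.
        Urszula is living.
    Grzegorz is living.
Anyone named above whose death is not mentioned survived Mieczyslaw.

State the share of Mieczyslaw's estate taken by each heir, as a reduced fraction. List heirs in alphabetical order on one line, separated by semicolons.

There is no surviving spouse, so the entire estate passes to Mieczyslaw's descendants per capita at each generation.
At generation 1 (Jolanta, Eliasz, Radoslaw, Grzegorz) there are 4 shares of (1)/4 = 1/4 each.
Living: Eliasz and Grzegorz — each takes 1/4.
Deceased: Jolanta and Radoslaw. Their combined 1/2 is pooled and carried to generation 2.
At generation 2 (Ludmila, Zofia, Agnieszka, Halina, Nadia, Pelagia, Urszula) there are 7 shares of (1/2)/7 = 1/14 each.
Living: Ludmila, Zofia, Agnieszka, Nadia, Pelagia, and Urszula — each takes 1/14.
Deceased: Halina. That 1/14 share is carried to generation 3.
At generation 3 (Danuta, Stanislawa, Kazimierz, Waclaw) there are 4 shares of (1/14)/4 = 1/56 each.
Living: Danuta, Stanislawa, Kazimierz, and Waclaw — each takes 1/56.

Agnieszka 1/14; Danuta 1/56; Eliasz 1/4; Grzegorz 1/4; Kazimierz 1/56; Ludmila 1/14; Nadia 1/14; Pelagia 1/14; Stanislawa 1/56; Urszula 1/14; Waclaw 1/56; Zofia 1/14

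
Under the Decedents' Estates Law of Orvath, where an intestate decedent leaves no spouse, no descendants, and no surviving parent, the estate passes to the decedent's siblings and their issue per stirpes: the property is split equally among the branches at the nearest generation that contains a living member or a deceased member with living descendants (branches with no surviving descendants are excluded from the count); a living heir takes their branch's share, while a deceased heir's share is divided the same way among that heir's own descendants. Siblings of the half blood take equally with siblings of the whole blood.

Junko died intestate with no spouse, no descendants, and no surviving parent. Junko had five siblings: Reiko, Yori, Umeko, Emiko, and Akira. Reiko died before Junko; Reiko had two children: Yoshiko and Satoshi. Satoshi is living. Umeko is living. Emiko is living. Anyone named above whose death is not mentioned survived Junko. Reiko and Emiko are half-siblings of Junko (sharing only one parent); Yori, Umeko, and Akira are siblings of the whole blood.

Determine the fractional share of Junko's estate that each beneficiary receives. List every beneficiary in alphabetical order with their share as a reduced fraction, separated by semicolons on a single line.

No spouse, descendants, or parent survives, so the estate passes to Junko's siblings per stirpes.
Half-blood and whole-blood siblings take equally under the stated rule.
The estate is divided into 5 equal shares of 1/5 among Reiko, Yori, Umeko, Emiko, Akira.
Reiko predeceased; the 1/5 allotted to Reiko's branch passes to Reiko's issue by representation.
The 1/5 is divided into 2 equal shares of 1/10 among Yoshiko, Satoshi.
Yoshiko is living and takes 1/10.
Satoshi is living and takes 1/10.
Yori is living and takes 1/5.
Umeko is living and takes 1/5.
Emiko is living and takes 1/5.
Akira is living and takes 1/5.

Akira 1/5; Emiko 1/5; Satoshi 1/10; Umeko 1/5; Yori 1/5; Yoshiko 1/10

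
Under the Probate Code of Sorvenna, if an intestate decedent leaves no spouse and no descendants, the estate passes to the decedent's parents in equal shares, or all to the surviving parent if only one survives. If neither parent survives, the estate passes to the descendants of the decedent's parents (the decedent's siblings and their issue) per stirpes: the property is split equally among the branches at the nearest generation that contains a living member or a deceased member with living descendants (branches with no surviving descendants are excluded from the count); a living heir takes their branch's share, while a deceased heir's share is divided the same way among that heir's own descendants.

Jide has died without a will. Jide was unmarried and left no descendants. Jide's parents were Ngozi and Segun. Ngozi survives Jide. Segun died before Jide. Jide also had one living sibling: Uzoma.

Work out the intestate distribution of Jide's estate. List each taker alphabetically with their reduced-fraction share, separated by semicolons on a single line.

Only one parent, Ngozi, survives, so Ngozi takes the entire estate. The siblings take nothing because a surviving parent has priority.

Ngozi 1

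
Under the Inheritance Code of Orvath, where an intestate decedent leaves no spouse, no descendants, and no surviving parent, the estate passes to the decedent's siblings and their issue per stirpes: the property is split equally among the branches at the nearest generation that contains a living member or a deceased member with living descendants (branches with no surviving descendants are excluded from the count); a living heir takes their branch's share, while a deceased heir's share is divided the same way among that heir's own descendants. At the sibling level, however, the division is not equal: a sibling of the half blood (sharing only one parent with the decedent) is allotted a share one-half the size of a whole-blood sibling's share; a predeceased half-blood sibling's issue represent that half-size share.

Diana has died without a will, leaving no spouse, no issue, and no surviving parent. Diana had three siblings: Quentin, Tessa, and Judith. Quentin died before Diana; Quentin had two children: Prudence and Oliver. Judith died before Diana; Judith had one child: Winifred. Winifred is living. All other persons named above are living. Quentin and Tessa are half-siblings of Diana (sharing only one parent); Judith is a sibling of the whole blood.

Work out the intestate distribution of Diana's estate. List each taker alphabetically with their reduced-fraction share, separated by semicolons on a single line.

No spouse, descendants, or parent survives, so the estate passes to Diana's siblings per stirpes.
Half-blood siblings count for one-half the weight of whole-blood siblings at the initial division.
Dividing 1 in proportion to weights (total weight 2): Quentin (weight 1/2) → 1/4; Tessa (weight 1/2) → 1/4; Judith (weight 1) → 1/2.
Quentin predeceased; the 1/4 allotted to Quentin's branch passes to Quentin's issue by representation.
The 1/4 is divided into 2 equal shares of 1/8 among Prudence, Oliver.
Prudence is living and takes 1/8.
Oliver is living and takes 1/8.
Tessa is living and takes 1/4.
Judith predeceased; the 1/2 allotted to Judith's branch passes to Judith's issue by representation.
Winifred is the sole taker at this level and receives the full 1/2.

Oliver 1/8; Prudence 1/8; Tessa 1/4; Winifred 1/2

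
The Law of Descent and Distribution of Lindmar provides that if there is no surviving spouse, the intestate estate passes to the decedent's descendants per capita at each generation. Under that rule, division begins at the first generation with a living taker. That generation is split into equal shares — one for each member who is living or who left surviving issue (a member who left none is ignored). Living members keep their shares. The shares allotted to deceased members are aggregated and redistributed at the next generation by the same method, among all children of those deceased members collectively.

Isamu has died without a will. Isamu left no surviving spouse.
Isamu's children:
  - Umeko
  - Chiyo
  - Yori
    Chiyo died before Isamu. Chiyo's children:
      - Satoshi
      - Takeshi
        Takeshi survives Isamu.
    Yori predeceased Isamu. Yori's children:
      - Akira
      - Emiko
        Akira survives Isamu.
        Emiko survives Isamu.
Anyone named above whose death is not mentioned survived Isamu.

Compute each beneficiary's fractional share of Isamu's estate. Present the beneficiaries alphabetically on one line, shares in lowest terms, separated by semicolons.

There is no surviving spouse, so the entire estate passes to Isamu's descendants per capita at each generation.
At generation 1 (Umeko, Chiyo, Yori) there are 3 shares of (1)/3 = 1/3 each.
Living: Umeko — each takes 1/3.
Deceased: Chiyo and Yori. Their combined 2/3 is pooled and carried to generation 2.
At generation 2 (Satoshi, Takeshi, Akira, Emiko) there are 4 shares of (2/3)/4 = 1/6 each.
Living: Satoshi, Takeshi, Akira, and Emiko — each takes 1/6.

Akira 1/6; Emiko 1/6; Satoshi 1/6; Takeshi 1/6; Umeko 1/3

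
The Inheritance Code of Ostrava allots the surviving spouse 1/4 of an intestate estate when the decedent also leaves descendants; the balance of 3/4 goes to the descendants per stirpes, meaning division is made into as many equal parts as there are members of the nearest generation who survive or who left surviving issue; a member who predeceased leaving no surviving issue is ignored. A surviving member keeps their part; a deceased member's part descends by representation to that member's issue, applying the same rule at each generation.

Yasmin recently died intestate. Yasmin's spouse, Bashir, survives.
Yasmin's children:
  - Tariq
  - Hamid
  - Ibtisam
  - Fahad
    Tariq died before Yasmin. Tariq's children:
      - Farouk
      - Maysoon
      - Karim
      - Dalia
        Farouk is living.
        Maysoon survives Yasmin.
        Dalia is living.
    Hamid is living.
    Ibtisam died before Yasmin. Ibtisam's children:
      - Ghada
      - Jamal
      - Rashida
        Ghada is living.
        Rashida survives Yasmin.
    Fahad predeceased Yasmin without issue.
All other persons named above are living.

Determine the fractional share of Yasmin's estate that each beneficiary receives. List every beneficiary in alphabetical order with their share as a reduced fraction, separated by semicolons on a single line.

Bashir 1/4; Dalia 1/16; Farouk 1/16; Ghada 1/12; Hamid 1/4; Jamal 1/12; Karim 1/16; Maysoon 1/16; Rashida 1/12

Bashir, as surviving spouse, takes 1/4.
The remaining 3/4 passes to Yasmin's descendants per stirpes.
Fahad left no surviving issue, so that branch lapses and is disregarded.
The 3/4 is divided into 3 equal shares of 1/4 among Tariq, Hamid, Ibtisam.
Tariq predeceased; the 1/4 allotted to Tariq's branch passes to Tariq's issue by representation.
The 1/4 is divided into 4 equal shares of 1/16 among Farouk, Maysoon, Karim, Dalia.
Farouk is living and takes 1/16.
Maysoon is living and takes 1/16.
Karim is living and takes 1/16.
Dalia is living and takes 1/16.
Hamid is living and takes 1/4.
Ibtisam predeceased; the 1/4 allotted to Ibtisam's branch passes to Ibtisam's issue by representation.
The 1/4 is divided into 3 equal shares of 1/12 among Ghada, Jamal, Rashida.
Ghada is living and takes 1/12.
Jamal is living and takes 1/12.
Rashida is living and takes 1/12.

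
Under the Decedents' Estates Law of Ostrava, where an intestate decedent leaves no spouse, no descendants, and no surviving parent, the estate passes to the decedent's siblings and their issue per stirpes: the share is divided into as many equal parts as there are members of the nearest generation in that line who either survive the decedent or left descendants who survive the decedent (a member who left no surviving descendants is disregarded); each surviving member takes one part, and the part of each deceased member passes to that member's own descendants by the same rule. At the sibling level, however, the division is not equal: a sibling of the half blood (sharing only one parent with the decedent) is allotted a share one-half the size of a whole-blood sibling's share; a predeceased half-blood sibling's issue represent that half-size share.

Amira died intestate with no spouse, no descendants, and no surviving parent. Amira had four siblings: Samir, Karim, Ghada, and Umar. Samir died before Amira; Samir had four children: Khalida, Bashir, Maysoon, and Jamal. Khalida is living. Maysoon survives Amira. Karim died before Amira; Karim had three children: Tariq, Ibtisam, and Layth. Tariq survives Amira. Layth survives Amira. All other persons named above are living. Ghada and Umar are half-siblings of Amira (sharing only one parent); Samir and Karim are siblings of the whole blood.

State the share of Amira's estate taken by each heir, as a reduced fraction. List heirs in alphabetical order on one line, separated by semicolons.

Bashir 1/12; Ghada 1/6; Ibtisam 1/9; Jamal 1/12; Khalida 1/12; Layth 1/9; Maysoon 1/12; Tariq 1/9; Umar 1/6

No spouse, descendants, or parent survives, so the estate passes to Amira's siblings per stirpes.
Half-blood siblings count for one-half the weight of whole-blood siblings at the initial division.
Dividing 1 in proportion to weights (total weight 3): Samir (weight 1) → 1/3; Karim (weight 1) → 1/3; Ghada (weight 1/2) → 1/6; Umar (weight 1/2) → 1/6.
Samir predeceased; the 1/3 allotted to Samir's branch passes to Samir's issue by representation.
The 1/3 is divided into 4 equal shares of 1/12 among Khalida, Bashir, Maysoon, Jamal.
Khalida is living and takes 1/12.
Bashir is living and takes 1/12.
Maysoon is living and takes 1/12.
Jamal is living and takes 1/12.
Karim predeceased; the 1/3 allotted to Karim's branch passes to Karim's issue by representation.
The 1/3 is divided into 3 equal shares of 1/9 among Tariq, Ibtisam, Layth.
Tariq is living and takes 1/9.
Ibtisam is living and takes 1/9.
Layth is living and takes 1/9.
Ghada is living and takes 1/6.
Umar is living and takes 1/6.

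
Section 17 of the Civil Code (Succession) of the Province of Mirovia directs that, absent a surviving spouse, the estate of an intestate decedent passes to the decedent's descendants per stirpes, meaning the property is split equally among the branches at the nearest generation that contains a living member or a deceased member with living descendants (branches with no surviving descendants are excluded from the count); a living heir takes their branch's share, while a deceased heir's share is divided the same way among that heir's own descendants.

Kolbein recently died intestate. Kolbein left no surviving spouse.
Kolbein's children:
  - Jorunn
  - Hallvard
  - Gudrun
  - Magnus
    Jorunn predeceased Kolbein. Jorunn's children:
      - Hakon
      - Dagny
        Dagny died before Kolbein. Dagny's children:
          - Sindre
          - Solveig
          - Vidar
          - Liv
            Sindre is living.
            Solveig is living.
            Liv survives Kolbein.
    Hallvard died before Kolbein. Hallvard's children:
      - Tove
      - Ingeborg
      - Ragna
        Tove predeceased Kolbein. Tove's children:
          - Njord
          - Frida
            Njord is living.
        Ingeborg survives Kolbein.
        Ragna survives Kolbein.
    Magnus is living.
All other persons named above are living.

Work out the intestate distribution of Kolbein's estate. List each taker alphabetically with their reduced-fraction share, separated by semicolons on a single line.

Frida 1/24; Gudrun 1/4; Hakon 1/8; Ingeborg 1/12; Liv 1/32; Magnus 1/4; Njord 1/24; Ragna 1/12; Sindre 1/32; Solveig 1/32; Vidar 1/32

There is no surviving spouse, so the entire estate passes to Kolbein's descendants per stirpes.
The estate is divided into 4 equal shares of 1/4 among Jorunn, Hallvard, Gudrun, Magnus.
Jorunn predeceased; the 1/4 allotted to Jorunn's branch passes to Jorunn's issue by representation.
The 1/4 is divided into 2 equal shares of 1/8 among Hakon, Dagny.
Hakon is living and takes 1/8.
Dagny predeceased; the 1/8 allotted to Dagny's branch passes to Dagny's issue by representation.
The 1/8 is divided into 4 equal shares of 1/32 among Sindre, Solveig, Vidar, Liv.
Sindre is living and takes 1/32.
Solveig is living and takes 1/32.
Vidar is living and takes 1/32.
Liv is living and takes 1/32.
Hallvard predeceased; the 1/4 allotted to Hallvard's branch passes to Hallvard's issue by representation.
The 1/4 is divided into 3 equal shares of 1/12 among Tove, Ingeborg, Ragna.
Tove predeceased; the 1/12 allotted to Tove's branch passes to Tove's issue by representation.
The 1/12 is divided into 2 equal shares of 1/24 among Njord, Frida.
Njord is living and takes 1/24.
Frida is living and takes 1/24.
Ingeborg is living and takes 1/12.
Ragna is living and takes 1/12.
Gudrun is living and takes 1/4.
Magnus is living and takes 1/4.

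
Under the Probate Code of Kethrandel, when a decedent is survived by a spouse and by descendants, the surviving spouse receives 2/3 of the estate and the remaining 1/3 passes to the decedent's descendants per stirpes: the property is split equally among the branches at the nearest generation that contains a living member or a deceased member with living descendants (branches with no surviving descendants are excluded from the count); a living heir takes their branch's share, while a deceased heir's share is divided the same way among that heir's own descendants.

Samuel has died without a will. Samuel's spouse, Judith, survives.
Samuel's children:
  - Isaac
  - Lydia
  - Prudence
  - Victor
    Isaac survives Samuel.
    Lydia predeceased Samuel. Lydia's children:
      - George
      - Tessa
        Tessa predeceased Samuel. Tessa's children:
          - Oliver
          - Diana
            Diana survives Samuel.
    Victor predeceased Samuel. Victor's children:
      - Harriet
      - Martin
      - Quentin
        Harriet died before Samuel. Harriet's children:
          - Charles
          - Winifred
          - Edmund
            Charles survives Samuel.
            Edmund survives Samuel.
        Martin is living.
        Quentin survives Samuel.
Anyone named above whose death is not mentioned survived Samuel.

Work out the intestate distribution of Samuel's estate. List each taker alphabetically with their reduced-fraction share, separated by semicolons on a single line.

Judith, as surviving spouse, takes 2/3.
The remaining 1/3 passes to Samuel's descendants per stirpes.
The 1/3 is divided into 4 equal shares of 1/12 among Isaac, Lydia, Prudence, Victor.
Isaac is living and takes 1/12.
Lydia predeceased; the 1/12 allotted to Lydia's branch passes to Lydia's issue by representation.
The 1/12 is divided into 2 equal shares of 1/24 among George, Tessa.
George is living and takes 1/24.
Tessa predeceased; the 1/24 allotted to Tessa's branch passes to Tessa's issue by representation.
The 1/24 is divided into 2 equal shares of 1/48 among Oliver, Diana.
Oliver is living and takes 1/48.
Diana is living and takes 1/48.
Prudence is living and takes 1/12.
Victor predeceased; the 1/12 allotted to Victor's branch passes to Victor's issue by representation.
The 1/12 is divided into 3 equal shares of 1/36 among Harriet, Martin, Quentin.
Harriet predeceased; the 1/36 allotted to Harriet's branch passes to Harriet's issue by representation.
The 1/36 is divided into 3 equal shares of 1/108 among Charles, Winifred, Edmund.
Charles is living and takes 1/108.
Winifred is living and takes 1/108.
Edmund is living and takes 1/108.
Martin is living and takes 1/36.
Quentin is living and takes 1/36.

Charles 1/108; Diana 1/48; Edmund 1/108; George 1/24; Isaac 1/12; Judith 2/3; Martin 1/36; Oliver 1/48; Prudence 1/12; Quentin 1/36; Winifred 1/108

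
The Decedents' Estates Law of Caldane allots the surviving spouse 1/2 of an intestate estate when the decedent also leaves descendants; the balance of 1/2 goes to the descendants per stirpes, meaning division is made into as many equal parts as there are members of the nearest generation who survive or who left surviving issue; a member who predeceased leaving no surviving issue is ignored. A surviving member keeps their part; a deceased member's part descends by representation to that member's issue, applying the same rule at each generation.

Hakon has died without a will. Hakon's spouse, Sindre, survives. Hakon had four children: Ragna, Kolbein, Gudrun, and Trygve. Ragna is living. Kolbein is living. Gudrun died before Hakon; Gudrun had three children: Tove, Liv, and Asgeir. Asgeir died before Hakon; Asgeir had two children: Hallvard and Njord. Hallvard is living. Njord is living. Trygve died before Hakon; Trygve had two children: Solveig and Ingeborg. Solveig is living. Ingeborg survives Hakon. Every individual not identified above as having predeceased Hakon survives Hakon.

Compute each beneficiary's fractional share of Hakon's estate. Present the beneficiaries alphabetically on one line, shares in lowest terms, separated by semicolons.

Sindre, as surviving spouse, takes 1/2.
The remaining 1/2 passes to Hakon's descendants per stirpes.
The 1/2 is divided into 4 equal shares of 1/8 among Ragna, Kolbein, Gudrun, Trygve.
Ragna is living and takes 1/8.
Kolbein is living and takes 1/8.
Gudrun predeceased; the 1/8 allotted to Gudrun's branch passes to Gudrun's issue by representation.
The 1/8 is divided into 3 equal shares of 1/24 among Tove, Liv, Asgeir.
Tove is living and takes 1/24.
Liv is living and takes 1/24.
Asgeir predeceased; the 1/24 allotted to Asgeir's branch passes to Asgeir's issue by representation.
The 1/24 is divided into 2 equal shares of 1/48 among Hallvard, Njord.
Hallvard is living and takes 1/48.
Njord is living and takes 1/48.
Trygve predeceased; the 1/8 allotted to Trygve's branch passes to Trygve's issue by representation.
The 1/8 is divided into 2 equal shares of 1/16 among Solveig, Ingeborg.
Solveig is living and takes 1/16.
Ingeborg is living and takes 1/16.

Hallvard 1/48; Ingeborg 1/16; Kolbein 1/8; Liv 1/24; Njord 1/48; Ragna 1/8; Sindre 1/2; Solveig 1/16; Tove 1/24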